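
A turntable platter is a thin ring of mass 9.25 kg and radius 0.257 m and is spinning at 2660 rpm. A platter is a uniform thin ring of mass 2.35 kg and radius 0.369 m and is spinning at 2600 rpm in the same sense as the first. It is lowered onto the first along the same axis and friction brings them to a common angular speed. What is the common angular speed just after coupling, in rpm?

No external torque acts about the common axis, so total angular momentum is conserved.
Moments of inertia: I_A = (9.25)(0.257)² = 0.6110 kg·m²; I_B = (2.35)(0.369)² = 0.3200 kg·m².
Taking A's sense as positive: L = (0.6110)(2660) + (0.3200)(2600) = 2457 kg·m²·rpm.
Combined I = 0.6110 + 0.3200 = 0.9309 kg·m².
ω_f = L / I = 2457 / 0.9309 = 2639 rpm.

|ω_f| ≈ 2640 rpm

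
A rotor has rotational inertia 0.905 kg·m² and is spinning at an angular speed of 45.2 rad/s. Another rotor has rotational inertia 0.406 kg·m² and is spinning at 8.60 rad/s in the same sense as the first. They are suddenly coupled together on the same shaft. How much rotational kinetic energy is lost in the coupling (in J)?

ΔKE lost ≈ 188 J

The coupling torques are internal; angular momentum about the shared axis is conserved.
Taking A's sense as positive: L = (0.9050)(45.2) + (0.4060)(8.60) = 44.40 kg·m²·rad/s.
Combined I = 0.9050 + 0.4060 = 1.311 kg·m².
ω_f = L / I = 44.40 / 1.311 = 33.87 rad/s.
KE_i = ½ΣIω² = 939.5 J; KE_f = ½(1.311)(33.87)² = 751.8 J.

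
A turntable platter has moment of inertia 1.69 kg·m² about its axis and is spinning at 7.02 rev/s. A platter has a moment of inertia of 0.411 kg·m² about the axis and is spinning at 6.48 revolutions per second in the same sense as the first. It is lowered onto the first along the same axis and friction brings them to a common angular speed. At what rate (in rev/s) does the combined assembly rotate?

|ω_f| ≈ 6.91 rev/s

The coupling torques are internal; angular momentum about the shared axis is conserved.
Taking A's sense as positive: L = (1.690)(7.02) + (0.4110)(6.48) = 14.53 kg·m²·rev/s.
Combined I = 1.690 + 0.4110 = 2.101 kg·m².
ω_f = L / I = 14.53 / 2.101 = 6.914 rev/s.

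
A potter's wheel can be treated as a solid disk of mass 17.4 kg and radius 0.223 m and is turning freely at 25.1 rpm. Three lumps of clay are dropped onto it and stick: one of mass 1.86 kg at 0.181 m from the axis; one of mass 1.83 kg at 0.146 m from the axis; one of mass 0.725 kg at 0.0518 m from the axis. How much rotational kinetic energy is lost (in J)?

energy lost ≈ 0.285 J

No external torque acts about the axis; L_before = L_after.
I_p = ½(17.4)(0.223)² = 0.4326 kg·m².
Added inertia Σmr² = (1.86)(0.181)² + (1.83)(0.146)² + (0.725)(0.0518)² = 0.1019 kg·m²; I_f = 0.4326 + 0.1019 = 0.5345 kg·m².
ω_f = I_p ω_i / I_f = (0.4326)(25.1) / 0.5345 = 20.32 rpm.
KE_i = ½(0.4326)(2.628 rad/s)² = 1.495 J; KE_f = ½(0.5345)(2.127)² = 1.210 J.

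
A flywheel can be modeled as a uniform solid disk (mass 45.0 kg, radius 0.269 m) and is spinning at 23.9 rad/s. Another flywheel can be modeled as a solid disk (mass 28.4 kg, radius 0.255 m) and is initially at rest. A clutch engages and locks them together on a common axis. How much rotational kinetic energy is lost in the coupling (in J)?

ΔKE lost ≈ 168 J

The coupling torques are internal; angular momentum about the shared axis is conserved.
Moments of inertia: I_A = ½(45.0)(0.269)² = 1.628 kg·m²; I_B = ½(28.4)(0.255)² = 0.9234 kg·m².
Taking A's sense as positive: L = (1.628)(23.9) = 38.91 kg·m²·rad/s.
Combined I = 1.628 + 0.9234 = 2.551 kg·m².
ω_f = L / I = 38.91 / 2.551 = 15.25 rad/s.
KE_i = ½ΣIω² = 465.0 J; KE_f = ½(2.551)(15.25)² = 296.7 J.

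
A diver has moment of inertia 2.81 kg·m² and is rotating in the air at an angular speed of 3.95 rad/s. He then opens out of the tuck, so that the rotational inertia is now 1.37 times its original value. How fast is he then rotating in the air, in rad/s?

Angular momentum about the spin axis is conserved since the torque about it is zero.
I₂ = 1.37 × 2.81 = 3.850 kg·m².
ω₂ = I₁ω₁ / I₂ = (2.810)(3.95 rad/s) / (3.850) = 2.883 rad/s.

ω₂ ≈ 2.88 rad/s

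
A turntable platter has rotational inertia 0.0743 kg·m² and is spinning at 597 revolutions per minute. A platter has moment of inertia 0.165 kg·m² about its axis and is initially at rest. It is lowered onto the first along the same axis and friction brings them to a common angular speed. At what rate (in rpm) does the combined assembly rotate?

The coupling torques are internal; angular momentum about the shared axis is conserved.
Taking A's sense as positive: L = (0.07430)(597) = 44.36 kg·m²·rpm.
Combined I = 0.07430 + 0.1650 = 0.2393 kg·m².
ω_f = L / I = 44.36 / 0.2393 = 185.4 rpm.

|ω_f| ≈ 185 rpm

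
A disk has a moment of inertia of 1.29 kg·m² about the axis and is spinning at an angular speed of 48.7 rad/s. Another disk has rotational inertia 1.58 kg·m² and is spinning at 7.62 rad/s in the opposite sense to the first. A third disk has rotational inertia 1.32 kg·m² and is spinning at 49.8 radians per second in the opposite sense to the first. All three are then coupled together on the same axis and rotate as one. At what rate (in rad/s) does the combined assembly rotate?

|ω_f| ≈ 3.57 rad/s

The coupling torques are internal; angular momentum about the shared axis is conserved.
Taking A's sense as positive: L = (1.290)(48.7) − (1.580)(7.62) − (1.320)(49.8) = -14.95 kg·m²·rad/s.
Combined I = 1.290 + 1.580 + 1.320 = 4.190 kg·m².
ω_f = L / I = -14.95 / 4.190 = -3.569 rad/s.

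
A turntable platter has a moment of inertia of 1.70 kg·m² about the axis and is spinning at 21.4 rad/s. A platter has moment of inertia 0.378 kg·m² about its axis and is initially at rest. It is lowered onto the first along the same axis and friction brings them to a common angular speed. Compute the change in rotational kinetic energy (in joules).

The coupling torques are internal; angular momentum about the shared axis is conserved.
Taking A's sense as positive: L = (1.700)(21.4) = 36.38 kg·m²·rad/s.
Combined I = 1.700 + 0.3780 = 2.078 kg·m².
ω_f = L / I = 36.38 / 2.078 = 17.51 rad/s.
KE_i = ½ΣIω² = 389.3 J; KE_f = ½(2.078)(17.51)² = 318.5 J.

ΔKE ≈ -70.8 J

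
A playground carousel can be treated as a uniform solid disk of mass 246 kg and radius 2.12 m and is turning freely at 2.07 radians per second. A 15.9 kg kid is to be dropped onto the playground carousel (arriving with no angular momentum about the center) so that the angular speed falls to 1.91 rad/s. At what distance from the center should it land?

No external torque acts about the center; L_before = L_after.
I_p = ½(246)(2.12)² = 552.8 kg·m².
I_p ω_i = (I_p + m r²) ω_f ⇒ m r² = I_p(ω_i/ω_f − 1) = 552.8(2.07/1.91 − 1) = 46.31 kg·m².
r = √(46.31/15.9) = 1.707 m.

r ≈ 1.71 m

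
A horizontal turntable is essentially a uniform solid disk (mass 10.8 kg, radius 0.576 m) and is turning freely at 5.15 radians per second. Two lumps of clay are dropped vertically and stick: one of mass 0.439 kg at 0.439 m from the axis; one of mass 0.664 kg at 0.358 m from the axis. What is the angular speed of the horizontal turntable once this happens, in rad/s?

ω_f ≈ 4.70 rad/s

The added mass arrives with no angular momentum about the axis, and any external torque about the axis is negligible, so the system's angular momentum is conserved.
I_p = ½(10.8)(0.576)² = 1.792 kg·m².
Added inertia Σmr² = (0.439)(0.439)² + (0.664)(0.358)² = 0.1697 kg·m²; I_f = 1.792 + 0.1697 = 1.961 kg·m².
ω_f = I_p ω_i / I_f = (1.792)(5.15) / 1.961 = 4.704 rad/s.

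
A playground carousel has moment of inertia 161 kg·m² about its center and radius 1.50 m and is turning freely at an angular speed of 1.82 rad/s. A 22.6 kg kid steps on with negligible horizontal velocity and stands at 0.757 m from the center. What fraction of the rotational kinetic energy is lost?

fraction ≈ 0.0745

The added mass arrives with no angular momentum about the center, and any external torque about the center is negligible, so the system's angular momentum is conserved.
Added inertia Σmr² = (22.6)(0.757)² = 12.95 kg·m²; I_f = 161.0 + 12.95 = 174.0 kg·m².
ω_f = I_p ω_i / I_f = (161.0)(1.82) / 174.0 = 1.684 rad/s.
KE_i = ½(161.0)(1.820 rad/s)² = 266.6 J; KE_f = ½(174.0)(1.684)² = 246.8 J.
Fraction lost = 0.07445.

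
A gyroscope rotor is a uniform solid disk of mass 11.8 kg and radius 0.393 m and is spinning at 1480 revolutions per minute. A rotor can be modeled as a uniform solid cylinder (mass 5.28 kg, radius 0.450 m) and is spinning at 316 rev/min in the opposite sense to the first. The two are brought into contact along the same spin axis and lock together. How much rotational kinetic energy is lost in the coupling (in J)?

The coupling torques are internal; angular momentum about the shared axis is conserved.
Moments of inertia: I_A = ½(11.8)(0.393)² = 0.9112 kg·m²; I_B = ½(5.28)(0.450)² = 0.5346 kg·m².
Taking A's sense as positive: L = (0.9112)(1480) − (0.5346)(316) = 1180 kg·m²·rpm.
Combined I = 0.9112 + 0.5346 = 1.446 kg·m².
ω_f = L / I = 1180 / 1.446 = 815.9 rpm.
KE_i = ½ΣIω² = 11240 J; KE_f = ½(1.446)(85.44)² = 5278 J.

ΔKE lost ≈ 5960 J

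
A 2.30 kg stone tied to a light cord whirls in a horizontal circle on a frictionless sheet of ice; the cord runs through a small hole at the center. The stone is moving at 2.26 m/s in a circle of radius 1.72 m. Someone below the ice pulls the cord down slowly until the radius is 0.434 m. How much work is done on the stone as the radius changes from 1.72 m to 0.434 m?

W ≈ 86.4 J

Central (radial) force ⇒ zero torque about the center ⇒ m v r is constant.
v₂ = v₁ r₁ / r₂ = (2.26)(1.72) / (0.434) = 8.957 m/s.
W = ΔKE = ½m(v₂² − v₁²) = 86.38 J.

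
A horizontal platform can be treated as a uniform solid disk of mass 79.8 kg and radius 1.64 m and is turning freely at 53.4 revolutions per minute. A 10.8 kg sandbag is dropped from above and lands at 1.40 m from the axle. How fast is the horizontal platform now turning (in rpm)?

ω_f ≈ 44.6 rpm

No external torque acts about the axle; L_before = L_after.
I_p = ½(79.8)(1.64)² = 107.3 kg·m².
Added inertia Σmr² = (10.8)(1.40)² = 21.17 kg·m²; I_f = 107.3 + 21.17 = 128.5 kg·m².
ω_f = I_p ω_i / I_f = (107.3)(53.4) / 128.5 = 44.60 rpm.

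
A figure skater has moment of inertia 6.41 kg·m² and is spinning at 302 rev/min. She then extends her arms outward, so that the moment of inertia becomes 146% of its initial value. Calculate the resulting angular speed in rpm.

No external torque acts about the spin axis, so angular momentum is conserved.
I₂ = 1.46 × 6.41 = 9.359 kg·m².
ω₂ = I₁ω₁ / I₂ = (6.410)(302 rpm) / (9.359) = 206.8 rpm.

ω₂ ≈ 207 rpm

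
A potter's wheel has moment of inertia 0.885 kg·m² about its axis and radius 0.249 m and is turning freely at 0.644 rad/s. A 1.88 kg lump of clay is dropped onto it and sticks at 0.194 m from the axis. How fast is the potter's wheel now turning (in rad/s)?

No external torque acts about the axis; L_before = L_after.
Added inertia Σmr² = (1.88)(0.194)² = 0.07076 kg·m²; I_f = 0.8850 + 0.07076 = 0.9558 kg·m².
ω_f = I_p ω_i / I_f = (0.8850)(0.644) / 0.9558 = 0.5963 rad/s.

ω_f ≈ 0.596 rad/s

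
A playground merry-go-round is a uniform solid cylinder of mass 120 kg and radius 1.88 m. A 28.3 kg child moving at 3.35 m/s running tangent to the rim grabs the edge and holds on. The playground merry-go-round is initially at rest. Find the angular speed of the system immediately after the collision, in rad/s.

About the axle the impulsive forces during the collision are internal, so angular momentum about that axis is conserved.
I_p = ½(120)(1.88)² = 212.1 kg·m². Taking the sense of the child's angular momentum as positive, L_{child} = m v R = (28.3)(3.35)(1.88) = 178.2 kg·m²/s.
L_i = 0 + 178.2 = 178.2 kg·m²/s.
After sticking, I_f = I_p + m R² = 212.1 + (28.3)(1.88)² = 312.1 kg·m².
ω_f = L_i / I_f = 178.2 / 312.1 = 0.5711 rad/s.

|ω_f| ≈ 0.571 rad/s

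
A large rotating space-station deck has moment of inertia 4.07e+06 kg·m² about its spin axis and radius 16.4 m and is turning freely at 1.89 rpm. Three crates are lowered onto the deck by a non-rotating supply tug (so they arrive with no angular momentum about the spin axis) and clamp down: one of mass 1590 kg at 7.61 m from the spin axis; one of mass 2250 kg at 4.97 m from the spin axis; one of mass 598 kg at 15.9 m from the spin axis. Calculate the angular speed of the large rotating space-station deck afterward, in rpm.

ω_f ≈ 1.76 rpm

The added mass arrives with no angular momentum about the spin axis, and any external torque about the spin axis is negligible, so the system's angular momentum is conserved.
Added inertia Σmr² = (1590)(7.61)² + (2250)(4.97)² + (598)(15.9)² = 2.988e+05 kg·m²; I_f = 4.070e+06 + 2.988e+05 = 4.369e+06 kg·m².
ω_f = I_p ω_i / I_f = (4.070e+06)(1.89) / 4.369e+06 = 1.761 rpm.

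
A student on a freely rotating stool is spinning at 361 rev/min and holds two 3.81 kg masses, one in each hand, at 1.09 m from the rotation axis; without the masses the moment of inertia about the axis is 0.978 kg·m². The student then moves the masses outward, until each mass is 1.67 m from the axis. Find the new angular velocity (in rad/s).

With no external torque about the axis, L is conserved: I₁ω₁ = I₂ω₂.
I₁ = 0.978 + 2(3.81)(1.09)² = 10.03 kg·m²; I₂ = 0.978 + 2(3.81)(1.67)² = 22.23 kg·m².
ω₂ = I₁ω₁ / I₂ = (10.03)(361 rpm) / (22.23) = 162.9 rpm = 17.06 rad/s.

ω₂ ≈ 17.1 rad/s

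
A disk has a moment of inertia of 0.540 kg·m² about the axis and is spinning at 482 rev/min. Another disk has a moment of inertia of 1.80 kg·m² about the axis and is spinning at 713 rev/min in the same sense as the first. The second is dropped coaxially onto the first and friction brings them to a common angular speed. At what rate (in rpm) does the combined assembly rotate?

The coupling torques are internal; angular momentum about the shared axis is conserved.
Taking A's sense as positive: L = (0.5400)(482) + (1.800)(713) = 1544 kg·m²·rpm.
Combined I = 0.5400 + 1.800 = 2.340 kg·m².
ω_f = L / I = 1544 / 2.340 = 659.7 rpm.

|ω_f| ≈ 660 rpm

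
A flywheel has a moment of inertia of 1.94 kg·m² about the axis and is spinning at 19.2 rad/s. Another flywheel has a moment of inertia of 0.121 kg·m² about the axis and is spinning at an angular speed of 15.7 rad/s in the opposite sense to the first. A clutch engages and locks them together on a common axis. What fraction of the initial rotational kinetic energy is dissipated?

fraction ≈ 0.186

The coupling torques are internal; angular momentum about the shared axis is conserved.
Taking A's sense as positive: L = (1.940)(19.2) − (0.1210)(15.7) = 35.35 kg·m²·rad/s.
Combined I = 1.940 + 0.1210 = 2.061 kg·m².
ω_f = L / I = 35.35 / 2.061 = 17.15 rad/s.
KE_i = ½ΣIω² = 372.5 J; KE_f = ½(2.061)(17.15)² = 303.1 J.
Fraction dissipated = (KE_i − KE_f)/KE_i = 0.1862.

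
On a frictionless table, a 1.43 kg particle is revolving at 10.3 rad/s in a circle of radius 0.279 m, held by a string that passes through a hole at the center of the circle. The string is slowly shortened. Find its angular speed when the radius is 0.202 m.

The constraining force is radial, so m r² ω about the center is conserved.
ω₂ = ω₁ (r₁/r₂)² = (10.3)(0.279/0.202)² = 19.65 rad/s.

ω₂ ≈ 19.6 rad/s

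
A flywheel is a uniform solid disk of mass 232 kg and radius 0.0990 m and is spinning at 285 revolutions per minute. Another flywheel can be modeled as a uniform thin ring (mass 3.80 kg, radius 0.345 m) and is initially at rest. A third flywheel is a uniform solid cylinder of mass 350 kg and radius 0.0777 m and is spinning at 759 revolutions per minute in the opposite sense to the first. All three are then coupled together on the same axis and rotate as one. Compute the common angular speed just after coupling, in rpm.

|ω_f| ≈ 181 rpm

The coupling torques are internal; angular momentum about the shared axis is conserved.
Moments of inertia: I_A = ½(232)(0.0990)² = 1.137 kg·m²; I_B = (3.80)(0.345)² = 0.4523 kg·m²; I_C = ½(350)(0.0777)² = 1.057 kg·m².
Taking A's sense as positive: L = (1.137)(285) − (1.057)(759) = -477.9 kg·m²·rpm.
Combined I = 1.137 + 0.4523 + 1.057 = 2.646 kg·m².
ω_f = L / I = -477.9 / 2.646 = -180.6 rpm.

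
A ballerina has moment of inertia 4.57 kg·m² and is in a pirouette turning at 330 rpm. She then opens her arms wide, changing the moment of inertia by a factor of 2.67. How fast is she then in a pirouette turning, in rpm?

ω₂ ≈ 124 rpm

Angular momentum about the spin axis is conserved since the torque about it is zero.
I₂ = 2.67 × 4.57 = 12.20 kg·m².
ω₂ = I₁ω₁ / I₂ = (4.570)(330 rpm) / (12.20) = 123.6 rpm.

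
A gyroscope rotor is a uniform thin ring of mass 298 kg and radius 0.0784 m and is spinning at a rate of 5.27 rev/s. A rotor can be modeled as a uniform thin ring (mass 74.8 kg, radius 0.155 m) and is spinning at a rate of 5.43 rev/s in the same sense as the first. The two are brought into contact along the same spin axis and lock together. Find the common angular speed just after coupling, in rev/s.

|ω_f| ≈ 5.35 rev/s

No external torque acts about the common axis, so total angular momentum is conserved.
Moments of inertia: I_A = (298)(0.0784)² = 1.832 kg·m²; I_B = (74.8)(0.155)² = 1.797 kg·m².
Taking A's sense as positive: L = (1.832)(5.27) + (1.797)(5.43) = 19.41 kg·m²·rev/s.
Combined I = 1.832 + 1.797 = 3.629 kg·m².
ω_f = L / I = 19.41 / 3.629 = 5.349 rev/s.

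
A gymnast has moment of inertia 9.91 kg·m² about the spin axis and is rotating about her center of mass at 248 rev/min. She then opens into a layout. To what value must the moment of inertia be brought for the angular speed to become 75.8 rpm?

I₂ ≈ 32.4 kg·m²

No external torque acts about the spin axis, so angular momentum is conserved.
I₂ = I₁ω₁ / ω₂ = (9.91)(248) / (75.8) = 32.42 kg·m².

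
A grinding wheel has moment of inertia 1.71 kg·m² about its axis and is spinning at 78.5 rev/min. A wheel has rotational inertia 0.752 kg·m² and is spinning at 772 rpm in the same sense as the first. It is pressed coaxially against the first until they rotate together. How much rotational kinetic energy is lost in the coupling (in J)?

The coupling torques are internal; angular momentum about the shared axis is conserved.
Taking A's sense as positive: L = (1.710)(78.5) + (0.7520)(772) = 714.8 kg·m²·rpm.
Combined I = 1.710 + 0.7520 = 2.462 kg·m².
ω_f = L / I = 714.8 / 2.462 = 290.3 rpm.
KE_i = ½ΣIω² = 2515 J; KE_f = ½(2.462)(30.40)² = 1138 J.

ΔKE lost ≈ 1380 J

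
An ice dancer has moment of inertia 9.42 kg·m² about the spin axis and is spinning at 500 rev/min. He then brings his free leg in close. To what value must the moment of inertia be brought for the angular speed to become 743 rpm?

I₂ ≈ 6.34 kg·m²

Angular momentum about the spin axis is conserved since the torque about it is zero.
I₂ = I₁ω₁ / ω₂ = (9.42)(500) / (743) = 6.339 kg·m².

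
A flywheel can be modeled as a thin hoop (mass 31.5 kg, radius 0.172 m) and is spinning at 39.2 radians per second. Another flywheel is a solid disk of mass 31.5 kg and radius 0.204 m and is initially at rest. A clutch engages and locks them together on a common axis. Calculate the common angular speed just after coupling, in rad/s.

The coupling torques are internal; angular momentum about the shared axis is conserved.
Moments of inertia: I_A = (31.5)(0.172)² = 0.9319 kg·m²; I_B = ½(31.5)(0.204)² = 0.6555 kg·m².
Taking A's sense as positive: L = (0.9319)(39.2) = 36.53 kg·m²·rad/s.
Combined I = 0.9319 + 0.6555 = 1.587 kg·m².
ω_f = L / I = 36.53 / 1.587 = 23.01 rad/s.

|ω_f| ≈ 23.0 rad/s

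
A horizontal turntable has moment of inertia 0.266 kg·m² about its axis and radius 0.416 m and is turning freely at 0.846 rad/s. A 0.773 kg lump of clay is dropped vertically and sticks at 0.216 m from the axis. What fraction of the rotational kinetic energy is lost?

No external torque acts about the axis; L_before = L_after.
Added inertia Σmr² = (0.773)(0.216)² = 0.03607 kg·m²; I_f = 0.2660 + 0.03607 = 0.3021 kg·m².
ω_f = I_p ω_i / I_f = (0.2660)(0.846) / 0.3021 = 0.7450 rad/s.
KE_i = ½(0.2660)(0.8460 rad/s)² = 0.09519 J; KE_f = ½(0.3021)(0.7450)² = 0.08382 J.
Fraction lost = 0.1194.

fraction ≈ 0.119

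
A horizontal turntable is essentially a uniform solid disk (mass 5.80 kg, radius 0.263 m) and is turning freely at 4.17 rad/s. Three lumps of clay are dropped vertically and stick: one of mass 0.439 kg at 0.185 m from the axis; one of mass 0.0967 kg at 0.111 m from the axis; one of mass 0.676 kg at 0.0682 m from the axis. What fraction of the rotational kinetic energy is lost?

fraction ≈ 0.0880

The added mass arrives with no angular momentum about the axis, and any external torque about the axis is negligible, so the system's angular momentum is conserved.
I_p = ½(5.80)(0.263)² = 0.2006 kg·m².
Added inertia Σmr² = (0.439)(0.185)² + (0.0967)(0.111)² + (0.676)(0.0682)² = 0.01936 kg·m²; I_f = 0.2006 + 0.01936 = 0.2200 kg·m².
ω_f = I_p ω_i / I_f = (0.2006)(4.17) / 0.2200 = 3.803 rad/s.
KE_i = ½(0.2006)(4.170 rad/s)² = 1.744 J; KE_f = ½(0.2200)(3.803)² = 1.591 J.
Fraction lost = 0.08802.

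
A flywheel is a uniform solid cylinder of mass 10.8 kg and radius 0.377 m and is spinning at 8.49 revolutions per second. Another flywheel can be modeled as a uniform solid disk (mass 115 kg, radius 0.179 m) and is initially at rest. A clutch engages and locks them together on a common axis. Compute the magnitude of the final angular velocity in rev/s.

No external torque acts about the common axis, so total angular momentum is conserved.
Moments of inertia: I_A = ½(10.8)(0.377)² = 0.7675 kg·m²; I_B = ½(115)(0.179)² = 1.842 kg·m².
Taking A's sense as positive: L = (0.7675)(8.49) = 6.516 kg·m²·rev/s.
Combined I = 0.7675 + 1.842 = 2.610 kg·m².
ω_f = L / I = 6.516 / 2.610 = 2.497 rev/s.

|ω_f| ≈ 2.50 rev/s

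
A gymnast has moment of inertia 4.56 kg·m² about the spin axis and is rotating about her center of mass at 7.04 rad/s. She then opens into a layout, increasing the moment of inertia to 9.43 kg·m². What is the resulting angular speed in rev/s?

ω₂ ≈ 0.542 rev/s

No external torque acts about the spin axis, so angular momentum is conserved.
ω₂ = I₁ω₁ / I₂ = (4.560)(7.04 rad/s) / (9.430) = 3.404 rad/s = 0.5418 rev/s.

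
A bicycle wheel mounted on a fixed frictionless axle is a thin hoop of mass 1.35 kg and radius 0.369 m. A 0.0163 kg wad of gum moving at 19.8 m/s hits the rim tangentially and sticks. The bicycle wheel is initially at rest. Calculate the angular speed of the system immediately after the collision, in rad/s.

About the axle the impulsive forces during the collision are internal, so angular momentum about that axis is conserved.
I_p = (1.35)(0.369)² = 0.1838 kg·m². Taking the sense of the wad of gum's angular momentum as positive, L_{wad} = m v R = (0.0163)(19.8)(0.369) = 0.1191 kg·m²/s.
L_i = 0 + 0.1191 = 0.1191 kg·m²/s.
After sticking, I_f = I_p + m R² = 0.1838 + (0.0163)(0.369)² = 0.1860 kg·m².
ω_f = L_i / I_f = 0.1191 / 0.1860 = 0.6401 rad/s.

|ω_f| ≈ 0.640 rad/s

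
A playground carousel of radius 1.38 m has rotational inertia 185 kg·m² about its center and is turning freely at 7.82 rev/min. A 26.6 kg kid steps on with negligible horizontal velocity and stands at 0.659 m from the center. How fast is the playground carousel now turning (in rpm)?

No external torque acts about the center; L_before = L_after.
Added inertia Σmr² = (26.6)(0.659)² = 11.55 kg·m²; I_f = 185.0 + 11.55 = 196.6 kg·m².
ω_f = I_p ω_i / I_f = (185.0)(7.82) / 196.6 = 7.360 rpm.

ω_f ≈ 7.36 rpm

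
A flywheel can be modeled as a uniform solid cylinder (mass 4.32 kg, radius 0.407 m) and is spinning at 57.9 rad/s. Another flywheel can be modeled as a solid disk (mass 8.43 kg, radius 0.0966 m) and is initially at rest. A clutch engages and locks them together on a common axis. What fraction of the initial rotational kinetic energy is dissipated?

The coupling torques are internal; angular momentum about the shared axis is conserved.
Moments of inertia: I_A = ½(4.32)(0.407)² = 0.3578 kg·m²; I_B = ½(8.43)(0.0966)² = 0.03933 kg·m².
Taking A's sense as positive: L = (0.3578)(57.9) = 20.72 kg·m²·rad/s.
Combined I = 0.3578 + 0.03933 = 0.3971 kg·m².
ω_f = L / I = 20.72 / 0.3971 = 52.17 rad/s.
KE_i = ½ΣIω² = 599.7 J; KE_f = ½(0.3971)(52.17)² = 540.3 J.
Fraction dissipated = (KE_i − KE_f)/KE_i = 0.09904.

fraction ≈ 0.0990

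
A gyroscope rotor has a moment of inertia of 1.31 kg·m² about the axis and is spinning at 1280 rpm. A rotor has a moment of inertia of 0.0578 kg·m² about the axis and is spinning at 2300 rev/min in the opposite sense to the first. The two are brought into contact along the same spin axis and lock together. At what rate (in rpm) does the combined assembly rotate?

The coupling torques are internal; angular momentum about the shared axis is conserved.
Taking A's sense as positive: L = (1.310)(1280) − (0.05780)(2300) = 1544 kg·m²·rpm.
Combined I = 1.310 + 0.05780 = 1.368 kg·m².
ω_f = L / I = 1544 / 1.368 = 1129 rpm.

|ω_f| ≈ 1130 rpm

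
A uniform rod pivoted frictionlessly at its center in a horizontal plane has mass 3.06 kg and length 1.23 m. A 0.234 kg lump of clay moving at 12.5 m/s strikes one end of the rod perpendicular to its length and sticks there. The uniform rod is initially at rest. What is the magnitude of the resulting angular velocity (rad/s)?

The axle reaction passes through the pivot and exerts no torque about it; angular momentum about the pivot is conserved through the impact.
I_p = (1/12)(3.06)(1.23)² = 0.3858 kg·m². Taking the sense of the lump of clay's angular momentum as positive, L_{lump} = m v R = (0.234)(12.5)(1.23/2) = 1.799 kg·m²/s.
L_i = 0 + 1.799 = 1.799 kg·m²/s.
After sticking, I_f = I_p + m R² = 0.3858 + (0.234)(1.23/2)² = 0.4743 kg·m².
ω_f = L_i / I_f = 1.799 / 0.4743 = 3.793 rad/s.

|ω_f| ≈ 3.79 rad/s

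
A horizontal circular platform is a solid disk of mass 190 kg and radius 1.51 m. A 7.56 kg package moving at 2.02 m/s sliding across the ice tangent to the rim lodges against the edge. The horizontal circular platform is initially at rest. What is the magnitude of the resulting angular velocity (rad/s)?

The axle reaction passes through the central axle and exerts no torque about it; angular momentum about the central axle is conserved through the impact.
I_p = ½(190)(1.51)² = 216.6 kg·m². Taking the sense of the package's angular momentum as positive, L_{package} = m v R = (7.56)(2.02)(1.51) = 23.06 kg·m²/s.
L_i = 0 + 23.06 = 23.06 kg·m²/s.
After sticking, I_f = I_p + m R² = 216.6 + (7.56)(1.51)² = 233.8 kg·m².
ω_f = L_i / I_f = 23.06 / 233.8 = 0.09861 rad/s.

|ω_f| ≈ 0.0986 rad/s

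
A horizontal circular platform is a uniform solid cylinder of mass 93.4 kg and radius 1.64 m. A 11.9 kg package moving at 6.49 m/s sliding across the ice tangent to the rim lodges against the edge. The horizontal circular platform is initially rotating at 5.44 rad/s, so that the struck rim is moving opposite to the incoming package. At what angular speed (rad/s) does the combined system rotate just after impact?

|ω_f| ≈ 3.53 rad/s

About the central axle the impulsive forces during the collision are internal, so angular momentum about that axis is conserved.
I_p = ½(93.4)(1.64)² = 125.6 kg·m². Taking the sense of the package's angular momentum as positive, L_{package} = m v R = (11.9)(6.49)(1.64) = 126.7 kg·m²/s.
L_i = −I_p ω_p + m v R = −(125.6)(5.44) + 126.7 = -556.6 kg·m²/s.
After sticking, I_f = I_p + m R² = 125.6 + (11.9)(1.64)² = 157.6 kg·m².
ω_f = L_i / I_f = -556.6 / 157.6 = -3.532 rad/s.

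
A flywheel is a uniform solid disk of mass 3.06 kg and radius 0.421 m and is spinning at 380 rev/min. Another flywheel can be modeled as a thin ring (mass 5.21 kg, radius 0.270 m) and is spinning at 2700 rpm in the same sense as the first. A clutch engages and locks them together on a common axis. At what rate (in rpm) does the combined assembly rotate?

|ω_f| ≈ 1730 rpm

No external torque acts about the common axis, so total angular momentum is conserved.
Moments of inertia: I_A = ½(3.06)(0.421)² = 0.2712 kg·m²; I_B = (5.21)(0.270)² = 0.3798 kg·m².
Taking A's sense as positive: L = (0.2712)(380) + (0.3798)(2700) = 1129 kg·m²·rpm.
Combined I = 0.2712 + 0.3798 = 0.6510 kg·m².
ω_f = L / I = 1129 / 0.6510 = 1734 rpm.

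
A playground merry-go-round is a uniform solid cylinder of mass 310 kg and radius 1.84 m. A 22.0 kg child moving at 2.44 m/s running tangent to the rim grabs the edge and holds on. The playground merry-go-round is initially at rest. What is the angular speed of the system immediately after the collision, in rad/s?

|ω_f| ≈ 0.165 rad/s

The axle reaction passes through the axle and exerts no torque about it; angular momentum about the axle is conserved through the impact.
I_p = ½(310)(1.84)² = 524.8 kg·m². Taking the sense of the child's angular momentum as positive, L_{child} = m v R = (22.0)(2.44)(1.84) = 98.77 kg·m²/s.
L_i = 0 + 98.77 = 98.77 kg·m²/s.
After sticking, I_f = I_p + m R² = 524.8 + (22.0)(1.84)² = 599.3 kg·m².
ω_f = L_i / I_f = 98.77 / 599.3 = 0.1648 rad/s.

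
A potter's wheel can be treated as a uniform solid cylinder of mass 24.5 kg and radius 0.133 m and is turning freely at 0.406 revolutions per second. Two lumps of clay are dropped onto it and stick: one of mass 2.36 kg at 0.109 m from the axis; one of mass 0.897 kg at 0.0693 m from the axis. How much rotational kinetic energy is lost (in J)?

The added mass arrives with no angular momentum about the axis, and any external torque about the axis is negligible, so the system's angular momentum is conserved.
I_p = ½(24.5)(0.133)² = 0.2167 kg·m².
Added inertia Σmr² = (2.36)(0.109)² + (0.897)(0.0693)² = 0.03235 kg·m²; I_f = 0.2167 + 0.03235 = 0.2490 kg·m².
ω_f = I_p ω_i / I_f = (0.2167)(0.406) / 0.2490 = 0.3533 rev/s.
KE_i = ½(0.2167)(2.551 rad/s)² = 0.7051 J; KE_f = ½(0.2490)(2.220)² = 0.6135 J.

energy lost ≈ 0.0916 J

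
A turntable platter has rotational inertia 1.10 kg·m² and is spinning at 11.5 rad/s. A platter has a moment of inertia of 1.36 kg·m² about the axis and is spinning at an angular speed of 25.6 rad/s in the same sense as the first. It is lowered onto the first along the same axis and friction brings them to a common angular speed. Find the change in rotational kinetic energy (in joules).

ΔKE ≈ -60.5 J

No external torque acts about the common axis, so total angular momentum is conserved.
Taking A's sense as positive: L = (1.100)(11.5) + (1.360)(25.6) = 47.47 kg·m²·rad/s.
Combined I = 1.100 + 1.360 = 2.460 kg·m².
ω_f = L / I = 47.47 / 2.460 = 19.30 rad/s.
KE_i = ½ΣIω² = 518.4 J; KE_f = ½(2.460)(19.30)² = 457.9 J.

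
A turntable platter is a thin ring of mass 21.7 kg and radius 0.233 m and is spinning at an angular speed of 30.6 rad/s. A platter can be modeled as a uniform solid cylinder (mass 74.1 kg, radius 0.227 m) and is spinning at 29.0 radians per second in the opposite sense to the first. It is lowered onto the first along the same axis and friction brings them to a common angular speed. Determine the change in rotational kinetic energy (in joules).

No external torque acts about the common axis, so total angular momentum is conserved.
Moments of inertia: I_A = (21.7)(0.233)² = 1.178 kg·m²; I_B = ½(74.1)(0.227)² = 1.909 kg·m².
Taking A's sense as positive: L = (1.178)(30.6) − (1.909)(29.0) = -19.32 kg·m²·rad/s.
Combined I = 1.178 + 1.909 = 3.087 kg·m².
ω_f = L / I = -19.32 / 3.087 = -6.257 rad/s.
KE_i = ½ΣIω² = 1354 J; KE_f = ½(3.087)(6.257)² = 60.43 J.

ΔKE ≈ -1290 J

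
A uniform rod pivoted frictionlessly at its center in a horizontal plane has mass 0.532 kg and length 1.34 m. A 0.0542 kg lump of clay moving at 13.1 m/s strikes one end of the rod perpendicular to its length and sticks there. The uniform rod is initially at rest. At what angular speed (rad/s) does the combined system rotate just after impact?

|ω_f| ≈ 4.58 rad/s

About the pivot the impulsive forces during the collision are internal, so angular momentum about that axis is conserved.
I_p = (1/12)(0.532)(1.34)² = 0.07960 kg·m². Taking the sense of the lump of clay's angular momentum as positive, L_{lump} = m v R = (0.0542)(13.1)(1.34/2) = 0.4757 kg·m²/s.
L_i = 0 + 0.4757 = 0.4757 kg·m²/s.
After sticking, I_f = I_p + m R² = 0.07960 + (0.0542)(1.34/2)² = 0.1039 kg·m².
ω_f = L_i / I_f = 0.4757 / 0.1039 = 4.577 rad/s.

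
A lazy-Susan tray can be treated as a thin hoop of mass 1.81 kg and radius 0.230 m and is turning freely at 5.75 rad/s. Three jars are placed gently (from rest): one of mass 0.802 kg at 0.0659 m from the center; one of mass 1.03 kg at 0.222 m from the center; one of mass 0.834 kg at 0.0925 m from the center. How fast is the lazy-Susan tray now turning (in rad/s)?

ω_f ≈ 3.50 rad/s

The added mass arrives with no angular momentum about the center, and any external torque about the center is negligible, so the system's angular momentum is conserved.
I_p = (1.81)(0.230)² = 0.09575 kg·m².
Added inertia Σmr² = (0.802)(0.0659)² + (1.03)(0.222)² + (0.834)(0.0925)² = 0.06138 kg·m²; I_f = 0.09575 + 0.06138 = 0.1571 kg·m².
ω_f = I_p ω_i / I_f = (0.09575)(5.75) / 0.1571 = 3.504 rad/s.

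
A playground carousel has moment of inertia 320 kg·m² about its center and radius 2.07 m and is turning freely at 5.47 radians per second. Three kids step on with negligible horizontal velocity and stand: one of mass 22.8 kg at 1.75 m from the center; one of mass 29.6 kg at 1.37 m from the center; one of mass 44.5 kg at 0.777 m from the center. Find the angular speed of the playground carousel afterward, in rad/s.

ω_f ≈ 3.71 rad/s

The added mass arrives with no angular momentum about the center, and any external torque about the center is negligible, so the system's angular momentum is conserved.
Added inertia Σmr² = (22.8)(1.75)² + (29.6)(1.37)² + (44.5)(0.777)² = 152.2 kg·m²; I_f = 320.0 + 152.2 = 472.2 kg·m².
ω_f = I_p ω_i / I_f = (320.0)(5.47) / 472.2 = 3.707 rad/s.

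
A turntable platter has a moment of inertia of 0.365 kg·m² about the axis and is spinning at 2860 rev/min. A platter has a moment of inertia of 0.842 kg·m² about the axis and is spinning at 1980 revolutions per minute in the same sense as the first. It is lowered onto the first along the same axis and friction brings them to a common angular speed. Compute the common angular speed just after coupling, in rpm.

No external torque acts about the common axis, so total angular momentum is conserved.
Taking A's sense as positive: L = (0.3650)(2860) + (0.8420)(1980) = 2711 kg·m²·rpm.
Combined I = 0.3650 + 0.8420 = 1.207 kg·m².
ω_f = L / I = 2711 / 1.207 = 2246 rpm.

|ω_f| ≈ 2250 rpm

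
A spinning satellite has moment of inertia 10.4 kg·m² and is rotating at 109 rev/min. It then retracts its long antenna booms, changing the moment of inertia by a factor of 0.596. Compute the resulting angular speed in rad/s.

With no external torque about the axis, L is conserved: I₁ω₁ = I₂ω₂.
I₂ = 0.596 × 10.4 = 6.198 kg·m².
ω₂ = I₁ω₁ / I₂ = (10.40)(109 rpm) / (6.198) = 182.9 rpm = 19.15 rad/s.

ω₂ ≈ 19.2 rad/s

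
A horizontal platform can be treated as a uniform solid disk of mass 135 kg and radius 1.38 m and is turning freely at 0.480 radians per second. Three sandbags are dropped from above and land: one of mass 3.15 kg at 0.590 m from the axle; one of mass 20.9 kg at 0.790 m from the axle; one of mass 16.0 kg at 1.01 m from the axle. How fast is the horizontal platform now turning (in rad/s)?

No external torque acts about the axle; L_before = L_after.
I_p = ½(135)(1.38)² = 128.5 kg·m².
Added inertia Σmr² = (3.15)(0.590)² + (20.9)(0.790)² + (16.0)(1.01)² = 30.46 kg·m²; I_f = 128.5 + 30.46 = 159.0 kg·m².
ω_f = I_p ω_i / I_f = (128.5)(0.480) / 159.0 = 0.3880 rad/s.

ω_f ≈ 0.388 rad/s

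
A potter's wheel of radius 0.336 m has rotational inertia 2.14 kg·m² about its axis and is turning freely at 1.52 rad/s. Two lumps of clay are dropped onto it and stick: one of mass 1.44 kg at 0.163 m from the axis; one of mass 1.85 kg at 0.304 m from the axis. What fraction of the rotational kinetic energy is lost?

fraction ≈ 0.0891

No external torque acts about the axis; L_before = L_after.
Added inertia Σmr² = (1.44)(0.163)² + (1.85)(0.304)² = 0.2092 kg·m²; I_f = 2.140 + 0.2092 = 2.349 kg·m².
ω_f = I_p ω_i / I_f = (2.140)(1.52) / 2.349 = 1.385 rad/s.
KE_i = ½(2.140)(1.520 rad/s)² = 2.472 J; KE_f = ½(2.349)(1.385)² = 2.252 J.
Fraction lost = 0.08906.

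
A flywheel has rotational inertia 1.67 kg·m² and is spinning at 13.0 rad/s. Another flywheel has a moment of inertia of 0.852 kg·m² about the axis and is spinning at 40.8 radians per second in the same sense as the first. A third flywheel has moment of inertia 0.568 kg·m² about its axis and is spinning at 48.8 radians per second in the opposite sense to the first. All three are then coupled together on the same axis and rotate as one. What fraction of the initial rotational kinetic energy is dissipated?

fraction ≈ 0.912

The coupling torques are internal; angular momentum about the shared axis is conserved.
Taking A's sense as positive: L = (1.670)(13.0) + (0.8520)(40.8) − (0.5680)(48.8) = 28.75 kg·m²·rad/s.
Combined I = 1.670 + 0.8520 + 0.5680 = 3.090 kg·m².
ω_f = L / I = 28.75 / 3.090 = 9.305 rad/s.
KE_i = ½ΣIω² = 1527 J; KE_f = ½(3.090)(9.305)² = 133.8 J.
Fraction dissipated = (KE_i − KE_f)/KE_i = 0.9124.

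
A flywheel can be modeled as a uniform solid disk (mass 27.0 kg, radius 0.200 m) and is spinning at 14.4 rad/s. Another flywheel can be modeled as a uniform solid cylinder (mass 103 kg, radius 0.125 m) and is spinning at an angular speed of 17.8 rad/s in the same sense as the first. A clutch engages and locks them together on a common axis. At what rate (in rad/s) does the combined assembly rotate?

The coupling torques are internal; angular momentum about the shared axis is conserved.
Moments of inertia: I_A = ½(27.0)(0.200)² = 0.5400 kg·m²; I_B = ½(103)(0.125)² = 0.8047 kg·m².
Taking A's sense as positive: L = (0.5400)(14.4) + (0.8047)(17.8) = 22.10 kg·m²·rad/s.
Combined I = 0.5400 + 0.8047 = 1.345 kg·m².
ω_f = L / I = 22.10 / 1.345 = 16.43 rad/s.

|ω_f| ≈ 16.4 rad/s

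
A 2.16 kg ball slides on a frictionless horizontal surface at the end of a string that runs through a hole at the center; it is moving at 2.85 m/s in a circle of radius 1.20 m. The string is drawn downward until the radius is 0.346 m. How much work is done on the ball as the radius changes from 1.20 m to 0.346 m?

W ≈ 96.7 J

The only horizontal force on the mass is along the cord (radial), so it exerts no torque about the hole and angular momentum m v r is conserved.
v₂ = v₁ r₁ / r₂ = (2.85)(1.20) / (0.346) = 9.884 m/s.
W = ΔKE = ½m(v₂² − v₁²) = 96.75 J.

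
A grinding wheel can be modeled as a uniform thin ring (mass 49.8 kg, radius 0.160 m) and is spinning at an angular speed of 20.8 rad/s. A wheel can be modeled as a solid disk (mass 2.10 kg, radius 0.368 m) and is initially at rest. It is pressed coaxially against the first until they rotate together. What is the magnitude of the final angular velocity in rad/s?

No external torque acts about the common axis, so total angular momentum is conserved.
Moments of inertia: I_A = (49.8)(0.160)² = 1.275 kg·m²; I_B = ½(2.10)(0.368)² = 0.1422 kg·m².
Taking A's sense as positive: L = (1.275)(20.8) = 26.52 kg·m²·rad/s.
Combined I = 1.275 + 0.1422 = 1.417 kg·m².
ω_f = L / I = 26.52 / 1.417 = 18.71 rad/s.

|ω_f| ≈ 18.7 rad/s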